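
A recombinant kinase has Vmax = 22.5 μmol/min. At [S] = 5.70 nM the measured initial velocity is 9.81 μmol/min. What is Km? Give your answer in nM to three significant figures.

7.37 nM

v/Vmax = 9.81/22.5 = 0.4360 = [S]/(Km+[S]).
So Km + [S] = [S]/0.4360 = 13.07 nM, giving Km = 13.07 − 5.70 = 7.37 nM.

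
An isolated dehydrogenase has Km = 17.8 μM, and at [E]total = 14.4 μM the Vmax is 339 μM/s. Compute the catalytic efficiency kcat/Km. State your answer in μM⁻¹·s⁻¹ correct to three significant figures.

kcat = Vmax/[E]total = 339/14.4 = 23.5 s⁻¹.
kcat/Km = 23.5/17.8 = 1.32 μM⁻¹·s⁻¹.

1.32 μM⁻¹·s⁻¹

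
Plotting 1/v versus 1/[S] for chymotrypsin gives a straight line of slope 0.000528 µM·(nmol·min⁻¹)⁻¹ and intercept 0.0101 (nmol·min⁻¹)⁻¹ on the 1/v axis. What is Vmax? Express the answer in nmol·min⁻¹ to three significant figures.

The y-intercept of a Lineweaver–Burk plot equals 1/Vmax, so Vmax = 1/0.0101 = 99.0 nmol·min⁻¹.

99.0 nmol·min⁻¹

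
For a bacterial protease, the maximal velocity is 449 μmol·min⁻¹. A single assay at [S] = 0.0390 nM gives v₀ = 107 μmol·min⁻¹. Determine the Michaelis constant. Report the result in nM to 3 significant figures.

0.125 nM

From v = Vmax[S]/(Km+[S]), Km = [S](Vmax − v)/v.
Km = 0.0390 × (449 − 107) / 107 = 13.34/107 = 0.125 nM.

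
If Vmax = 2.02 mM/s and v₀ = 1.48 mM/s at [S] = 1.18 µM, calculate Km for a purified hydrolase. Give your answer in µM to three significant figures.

0.431 µM

From v = Vmax[S]/(Km+[S]), Km = [S](Vmax − v)/v.
Km = 1.18 × (2.02 − 1.48) / 1.48 = 0.6372/1.48 = 0.431 µM.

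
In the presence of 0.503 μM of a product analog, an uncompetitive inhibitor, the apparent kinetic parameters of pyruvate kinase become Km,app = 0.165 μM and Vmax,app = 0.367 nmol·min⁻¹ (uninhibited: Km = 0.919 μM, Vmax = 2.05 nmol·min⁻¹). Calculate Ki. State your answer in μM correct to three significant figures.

Uncompetitive: Vmax,app = Vmax/α (and Km,app = Km/α) with α = 1 + [I]/Ki.
α = Vmax/Vmax,app = 2.05/0.367 = 5.586.
Ki = [I]/(α − 1) = 0.503/4.586 = 0.110 μM.

0.110 μM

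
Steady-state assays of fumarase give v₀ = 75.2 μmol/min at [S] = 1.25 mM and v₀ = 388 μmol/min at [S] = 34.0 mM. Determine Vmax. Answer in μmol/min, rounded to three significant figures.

461 μmol/min

From v = Vmax[S]/(Km+[S]), each point gives Vmax = v(Km+[S])/[S].
Equating: 75.2(Km+1.25)/1.25 = 388(Km+34.0)/34.0.
60.16·Km + 75.2 = 11.41·Km + 388, so (60.16 − 11.41)·Km = 388 − 75.2.
Km = 312.8/48.75 = 6.42 mM; then Vmax = 75.2(6.42+1.25)/1.25 = 461 μmol/min.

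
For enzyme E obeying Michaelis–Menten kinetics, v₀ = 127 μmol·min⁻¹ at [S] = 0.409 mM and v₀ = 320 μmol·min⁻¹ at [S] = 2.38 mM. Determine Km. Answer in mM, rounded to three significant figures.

From v = Vmax[S]/(Km+[S]), each point gives Vmax = v(Km+[S])/[S].
Equating: 127(Km+0.409)/0.409 = 320(Km+2.38)/2.38.
310.5·Km + 127 = 134.5·Km + 320, so (310.5 − 134.5)·Km = 320 − 127.
Km = 193.0/176.1 = 1.10 mM; then Vmax = 127(1.10+0.409)/0.409 = 467 μmol·min⁻¹.

1.10 mM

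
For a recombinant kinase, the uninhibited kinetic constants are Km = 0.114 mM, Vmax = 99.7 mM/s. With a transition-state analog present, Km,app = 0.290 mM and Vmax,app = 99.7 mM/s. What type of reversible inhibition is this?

Km increases (0.114 → 0.290 mM) while Vmax is unchanged — the hallmark of competitive inhibition.

competitive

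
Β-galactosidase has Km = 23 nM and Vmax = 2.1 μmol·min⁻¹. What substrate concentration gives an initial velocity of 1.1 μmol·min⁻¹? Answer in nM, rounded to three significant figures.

The required fractional saturation is v/Vmax = 1.1/2.1 = 0.5238.
Then [S]/(Km+[S]) = 0.5238 ⇒ [S] = 23 × 0.5238/(1 − 0.5238) = 25.3 nM.

25.3 nM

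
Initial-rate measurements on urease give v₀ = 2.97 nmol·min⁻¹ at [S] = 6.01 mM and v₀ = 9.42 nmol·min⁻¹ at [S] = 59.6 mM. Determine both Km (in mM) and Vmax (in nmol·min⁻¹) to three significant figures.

Km = 19.2 mM; Vmax = 12.5 nmol·min⁻¹

From v = Vmax[S]/(Km+[S]), each point gives Vmax = v(Km+[S])/[S].
Equating: 2.97(Km+6.01)/6.01 = 9.42(Km+59.6)/59.6.
0.4942·Km + 2.97 = 0.1581·Km + 9.42, so (0.4942 − 0.1581)·Km = 9.42 − 2.97.
Km = 6.450/0.3361 = 19.2 mM; then Vmax = 2.97(19.2+6.01)/6.01 = 12.5 nmol·min⁻¹.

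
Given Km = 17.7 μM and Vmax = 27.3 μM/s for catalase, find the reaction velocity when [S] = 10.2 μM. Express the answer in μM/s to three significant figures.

v = Vmax·[S]/(Km + [S]) = 27.3 × 10.2 / (17.7 + 10.2)
  = 278.5 / 27.90 = 9.98 μM/s.

9.98 μM/s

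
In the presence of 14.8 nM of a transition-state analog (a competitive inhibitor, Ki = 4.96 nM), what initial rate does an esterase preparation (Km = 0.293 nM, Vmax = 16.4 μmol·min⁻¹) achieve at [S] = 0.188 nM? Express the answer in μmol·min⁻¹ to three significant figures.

α = 1 + [I]/Ki = 1 + 14.8/4.96 = 3.984.
For a competitive inhibitor, Vmax is unchanged and the apparent Km becomes α·Km: Km,app = 1.17 nM, Vmax,app = 16.4 μmol·min⁻¹.
v = Vmax,app·[S]/(Km,app + [S]) = 16.4 × 0.188/(1.17 + 0.188) = 2.27 μmol·min⁻¹.

2.27 μmol·min⁻¹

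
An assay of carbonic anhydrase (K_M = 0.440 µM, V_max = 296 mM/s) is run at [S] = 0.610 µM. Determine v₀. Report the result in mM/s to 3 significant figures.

172 mM/s

[S]/(Km+[S]) = 0.610/1.050 = 0.5810, the fractional saturation.
v = 0.5810 × Vmax = 0.5810 × 296 = 172 mM/s.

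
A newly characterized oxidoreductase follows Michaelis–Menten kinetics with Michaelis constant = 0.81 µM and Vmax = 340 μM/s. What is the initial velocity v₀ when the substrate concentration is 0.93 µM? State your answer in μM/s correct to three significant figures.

182 μM/s

v = Vmax·[S]/(Km + [S]) = 340 × 0.93 / (0.81 + 0.93)
  = 316.2 / 1.740 = 182 μM/s.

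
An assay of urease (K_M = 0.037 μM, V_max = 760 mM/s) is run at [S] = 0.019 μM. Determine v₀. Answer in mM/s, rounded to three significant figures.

v = Vmax·[S]/(Km + [S]) = 760 × 0.019 / (0.037 + 0.019)
  = 14.44 / 0.05600 = 258 mM/s.

258 mM/s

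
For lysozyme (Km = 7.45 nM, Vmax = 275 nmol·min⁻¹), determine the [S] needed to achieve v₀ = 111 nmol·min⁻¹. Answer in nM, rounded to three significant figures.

5.04 nM

Rearranging v = Vmax[S]/(Km+[S]) gives [S] = Km·v/(Vmax − v).
[S] = 7.45 × 111 / (275 − 111) = 827.0/164.0 = 5.04 nM.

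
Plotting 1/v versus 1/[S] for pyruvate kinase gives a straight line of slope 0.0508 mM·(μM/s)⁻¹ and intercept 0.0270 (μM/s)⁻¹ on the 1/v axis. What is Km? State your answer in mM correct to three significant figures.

1.88 mM

y-intercept = 1/Vmax ⇒ Vmax = 37.0 μM/s; slope = Km/Vmax ⇒ Km = slope × Vmax.
Km = 0.0508 × 37.0 = 1.88 mM.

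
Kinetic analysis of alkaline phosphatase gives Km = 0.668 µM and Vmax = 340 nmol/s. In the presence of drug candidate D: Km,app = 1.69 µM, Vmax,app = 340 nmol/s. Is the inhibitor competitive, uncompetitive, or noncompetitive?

competitive

Km increases (0.668 → 1.69 µM) while Vmax is unchanged — the hallmark of competitive inhibition.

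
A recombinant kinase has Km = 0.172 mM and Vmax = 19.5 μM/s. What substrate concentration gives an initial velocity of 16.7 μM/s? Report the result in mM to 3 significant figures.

Rearranging v = Vmax[S]/(Km+[S]) gives [S] = Km·v/(Vmax − v).
[S] = 0.172 × 16.7 / (19.5 − 16.7) = 2.872/2.800 = 1.03 mM.

1.03 mM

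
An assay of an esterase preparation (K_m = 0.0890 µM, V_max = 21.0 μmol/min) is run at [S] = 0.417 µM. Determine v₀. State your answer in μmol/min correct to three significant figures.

v = Vmax·[S]/(Km + [S]) = 21.0 × 0.417 / (0.0890 + 0.417)
  = 8.757 / 0.5060 = 17.3 μmol/min.

17.3 μmol/min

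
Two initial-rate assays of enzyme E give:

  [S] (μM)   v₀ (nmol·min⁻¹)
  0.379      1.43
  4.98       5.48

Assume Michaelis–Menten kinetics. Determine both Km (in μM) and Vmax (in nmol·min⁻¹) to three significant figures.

Km = 1.52 μM; Vmax = 7.15 nmol·min⁻¹

From v = Vmax[S]/(Km+[S]), each point gives Vmax = v(Km+[S])/[S].
Equating: 1.43(Km+0.379)/0.379 = 5.48(Km+4.98)/4.98.
3.773·Km + 1.43 = 1.100·Km + 5.48, so (3.773 − 1.100)·Km = 5.48 − 1.43.
Km = 4.050/2.673 = 1.52 μM; then Vmax = 1.43(1.52+0.379)/0.379 = 7.15 nmol·min⁻¹.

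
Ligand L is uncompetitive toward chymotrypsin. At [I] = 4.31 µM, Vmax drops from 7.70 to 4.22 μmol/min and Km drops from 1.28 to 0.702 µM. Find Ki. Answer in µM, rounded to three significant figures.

5.23 µM

Uncompetitive: Vmax,app = Vmax/α (and Km,app = Km/α) with α = 1 + [I]/Ki.
α = Vmax/Vmax,app = 7.70/4.22 = 1.825.
Since α = 1 + [I]/Ki, [I]/Ki = 1.825 − 1 = 0.8246 and Ki = 4.31/0.8246 = 5.23 µM.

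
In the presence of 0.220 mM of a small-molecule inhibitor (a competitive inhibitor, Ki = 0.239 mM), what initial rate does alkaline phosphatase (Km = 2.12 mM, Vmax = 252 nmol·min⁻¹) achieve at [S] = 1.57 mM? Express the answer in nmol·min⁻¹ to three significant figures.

α = 1 + [I]/Ki = 1 + 0.220/0.239 = 1.921.
For a competitive inhibitor, Vmax is unchanged and the apparent Km becomes α·Km: Km,app = 4.07 mM, Vmax,app = 252 nmol·min⁻¹.
v = Vmax,app·[S]/(Km,app + [S]) = 252 × 1.57/(4.07 + 1.57) = 70.1 nmol·min⁻¹.

70.1 nmol·min⁻¹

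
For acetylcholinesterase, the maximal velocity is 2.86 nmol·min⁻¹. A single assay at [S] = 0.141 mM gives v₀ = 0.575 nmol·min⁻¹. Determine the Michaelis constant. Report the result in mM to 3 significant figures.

0.560 mM

From v = Vmax[S]/(Km+[S]), Km = [S](Vmax − v)/v.
Km = 0.141 × (2.86 − 0.575) / 0.575 = 0.3222/0.575 = 0.560 mM.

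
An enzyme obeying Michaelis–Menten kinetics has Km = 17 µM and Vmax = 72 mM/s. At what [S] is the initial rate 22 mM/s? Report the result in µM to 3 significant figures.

7.48 µM

The required fractional saturation is v/Vmax = 22/72 = 0.3056.
Then [S]/(Km+[S]) = 0.3056 ⇒ [S] = 17 × 0.3056/(1 − 0.3056) = 7.48 µM.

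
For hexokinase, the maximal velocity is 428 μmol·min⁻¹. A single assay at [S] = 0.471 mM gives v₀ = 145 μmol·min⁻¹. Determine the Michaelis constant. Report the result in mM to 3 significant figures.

0.919 mM

From v = Vmax[S]/(Km+[S]), Km = [S](Vmax − v)/v.
Km = 0.471 × (428 − 145) / 145 = 133.3/145 = 0.919 mM.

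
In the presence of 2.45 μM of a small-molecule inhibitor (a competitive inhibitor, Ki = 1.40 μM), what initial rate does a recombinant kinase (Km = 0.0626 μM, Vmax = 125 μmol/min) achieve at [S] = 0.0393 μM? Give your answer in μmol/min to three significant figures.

With α = 1 + [I]/Ki = 1 + 2.45/1.40 = 2.750, the competitive rate law is v = Vmax[S] / (αKm + [S]).
v = 125×0.0393 / (2.750×0.0626 + 0.0393) = 4.913/0.2114 = 23.2 μmol/min.

23.2 μmol/min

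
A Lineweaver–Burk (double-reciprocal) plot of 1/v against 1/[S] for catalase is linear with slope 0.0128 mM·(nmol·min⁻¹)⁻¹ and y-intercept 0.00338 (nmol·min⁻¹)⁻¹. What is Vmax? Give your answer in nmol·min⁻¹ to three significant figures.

The y-intercept of a Lineweaver–Burk plot equals 1/Vmax, so Vmax = 1/0.00338 = 296 nmol·min⁻¹.

296 nmol·min⁻¹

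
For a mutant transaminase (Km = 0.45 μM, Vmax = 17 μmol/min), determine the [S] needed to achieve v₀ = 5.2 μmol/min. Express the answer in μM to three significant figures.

The required fractional saturation is v/Vmax = 5.2/17 = 0.3059.
Then [S]/(Km+[S]) = 0.3059 ⇒ [S] = 0.45 × 0.3059/(1 − 0.3059) = 0.198 μM.

0.198 μM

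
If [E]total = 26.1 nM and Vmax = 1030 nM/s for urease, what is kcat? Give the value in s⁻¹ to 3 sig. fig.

39.5 s⁻¹

kcat = Vmax/[E]total = 1030 nM/s / 26.1 nM = 39.5 s⁻¹.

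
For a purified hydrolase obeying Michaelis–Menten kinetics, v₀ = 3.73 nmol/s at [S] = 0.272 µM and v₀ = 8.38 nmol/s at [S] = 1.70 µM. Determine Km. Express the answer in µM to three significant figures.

0.529 µM

From v = Vmax[S]/(Km+[S]), each point gives Vmax = v(Km+[S])/[S].
Equating: 3.73(Km+0.272)/0.272 = 8.38(Km+1.70)/1.70.
13.71·Km + 3.73 = 4.929·Km + 8.38, so (13.71 − 4.929)·Km = 8.38 − 3.73.
Km = 4.650/8.784 = 0.529 µM; then Vmax = 3.73(0.529+0.272)/0.272 = 11.0 nmol/s.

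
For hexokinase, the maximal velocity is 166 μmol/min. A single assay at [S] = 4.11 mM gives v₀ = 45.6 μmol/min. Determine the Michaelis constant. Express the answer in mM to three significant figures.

10.9 mM

v/Vmax = 45.6/166 = 0.2747 = [S]/(Km+[S]).
So Km + [S] = [S]/0.2747 = 14.96 mM, giving Km = 14.96 − 4.11 = 10.9 mM.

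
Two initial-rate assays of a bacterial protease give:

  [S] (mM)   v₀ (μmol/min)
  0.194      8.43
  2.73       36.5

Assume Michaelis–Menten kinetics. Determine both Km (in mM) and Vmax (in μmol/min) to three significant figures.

Km = 0.933 mM; Vmax = 49.0 μmol/min

In reciprocal form, 1/v = (Km/Vmax)·(1/[S]) + 1/Vmax. The two points give (1/[S], 1/v) = (5.155, 0.1186) and (0.3663, 0.02740).
Slope = (0.1186 − 0.02740)/(5.155 − 0.3663) = 0.01905; intercept = 0.1186 − 0.01905×5.155 = 0.02042.
Vmax = 1/intercept = 49.0 μmol/min; Km = slope × Vmax = 0.01905 × 49.0 = 0.933 mM.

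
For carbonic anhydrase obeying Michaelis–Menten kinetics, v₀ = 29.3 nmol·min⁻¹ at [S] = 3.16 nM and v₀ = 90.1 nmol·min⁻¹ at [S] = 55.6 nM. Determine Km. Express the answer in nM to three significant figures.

From v = Vmax[S]/(Km+[S]), each point gives Vmax = v(Km+[S])/[S].
Equating: 29.3(Km+3.16)/3.16 = 90.1(Km+55.6)/55.6.
9.272·Km + 29.3 = 1.621·Km + 90.1, so (9.272 − 1.621)·Km = 90.1 − 29.3.
Km = 60.80/7.652 = 7.95 nM; then Vmax = 29.3(7.95+3.16)/3.16 = 103 nmol·min⁻¹.

7.95 nM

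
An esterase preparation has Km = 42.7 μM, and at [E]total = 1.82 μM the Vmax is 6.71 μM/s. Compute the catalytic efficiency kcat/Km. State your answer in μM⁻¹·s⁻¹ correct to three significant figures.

0.0863 μM⁻¹·s⁻¹

kcat = Vmax/[E]total = 6.71/1.82 = 3.69 s⁻¹.
kcat/Km = 3.69/42.7 = 0.0863 μM⁻¹·s⁻¹.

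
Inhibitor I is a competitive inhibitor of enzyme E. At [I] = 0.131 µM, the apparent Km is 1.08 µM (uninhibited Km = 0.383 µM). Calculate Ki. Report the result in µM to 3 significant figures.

0.0720 µM

Competitive: Km,app = α·Km with α = 1 + [I]/Ki.
α = Km,app/Km = 1.08/0.383 = 2.820.
Ki = [I]/(α − 1) = 0.131/1.820 = 0.0720 µM.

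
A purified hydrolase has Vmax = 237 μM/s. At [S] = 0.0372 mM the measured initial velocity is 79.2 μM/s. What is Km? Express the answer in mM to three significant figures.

0.0741 mM

From v = Vmax[S]/(Km+[S]), Km = [S](Vmax − v)/v.
Km = 0.0372 × (237 − 79.2) / 79.2 = 5.870/79.2 = 0.0741 mM.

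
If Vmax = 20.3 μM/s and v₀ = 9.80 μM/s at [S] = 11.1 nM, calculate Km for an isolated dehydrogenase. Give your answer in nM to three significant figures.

11.9 nM

v/Vmax = 9.80/20.3 = 0.4828 = [S]/(Km+[S]).
So Km + [S] = [S]/0.4828 = 22.99 nM, giving Km = 22.99 − 11.1 = 11.9 nM.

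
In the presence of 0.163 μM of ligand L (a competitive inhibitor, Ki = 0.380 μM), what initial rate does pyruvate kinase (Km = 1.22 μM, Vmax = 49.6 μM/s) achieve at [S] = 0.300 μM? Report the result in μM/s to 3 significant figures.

With α = 1 + [I]/Ki = 1 + 0.163/0.380 = 1.429, the competitive rate law is v = Vmax[S] / (αKm + [S]).
v = 49.6×0.300 / (1.429×1.22 + 0.300) = 14.88/2.043 = 7.28 μM/s.

7.28 μM/s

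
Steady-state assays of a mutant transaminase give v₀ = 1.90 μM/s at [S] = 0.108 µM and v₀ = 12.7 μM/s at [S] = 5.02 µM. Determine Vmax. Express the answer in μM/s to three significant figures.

14.5 μM/s

In reciprocal form, 1/v = (Km/Vmax)·(1/[S]) + 1/Vmax. The two points give (1/[S], 1/v) = (9.259, 0.5263) and (0.1992, 0.07874).
Slope = (0.5263 − 0.07874)/(9.259 − 0.1992) = 0.04940; intercept = 0.5263 − 0.04940×9.259 = 0.06890.
Vmax = 1/intercept = 14.5 μM/s; Km = slope × Vmax = 0.04940 × 14.5 = 0.717 µM.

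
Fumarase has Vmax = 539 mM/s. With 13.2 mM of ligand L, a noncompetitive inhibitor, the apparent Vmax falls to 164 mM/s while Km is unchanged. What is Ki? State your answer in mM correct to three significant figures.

5.77 mM

Noncompetitive: Vmax,app = Vmax/α with α = 1 + [I]/Ki.
α = Vmax/Vmax,app = 539/164 = 3.287.
Since α = 1 + [I]/Ki, [I]/Ki = 3.287 − 1 = 2.287 and Ki = 13.2/2.287 = 5.77 mM.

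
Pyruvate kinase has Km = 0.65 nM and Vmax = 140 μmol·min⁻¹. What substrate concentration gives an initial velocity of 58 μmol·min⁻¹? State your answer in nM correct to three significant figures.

0.460 nM

Rearranging v = Vmax[S]/(Km+[S]) gives [S] = Km·v/(Vmax − v).
[S] = 0.65 × 58 / (140 − 58) = 37.70/82.00 = 0.460 nM.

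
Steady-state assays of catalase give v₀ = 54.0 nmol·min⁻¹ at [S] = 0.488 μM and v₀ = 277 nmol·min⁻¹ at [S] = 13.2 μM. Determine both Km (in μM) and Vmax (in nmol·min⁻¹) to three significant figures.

Km = 2.49 μM; Vmax = 329 nmol·min⁻¹

In reciprocal form, 1/v = (Km/Vmax)·(1/[S]) + 1/Vmax. The two points give (1/[S], 1/v) = (2.049, 0.01852) and (0.07576, 0.003610).
Slope = (0.01852 − 0.003610)/(2.049 − 0.07576) = 0.007555; intercept = 0.01852 − 0.007555×2.049 = 0.003038.
Vmax = 1/intercept = 329 nmol·min⁻¹; Km = slope × Vmax = 0.007555 × 329 = 2.49 μM.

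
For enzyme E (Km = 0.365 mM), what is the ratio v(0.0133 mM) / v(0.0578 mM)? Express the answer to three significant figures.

0.257

The fractional saturations are [S]/(Km+[S]) = 0.0578/0.4228 = 0.1367 and 0.0133/0.3783 = 0.03516.
v₂/v₁ is just their ratio: 0.03516/0.1367 = 0.257.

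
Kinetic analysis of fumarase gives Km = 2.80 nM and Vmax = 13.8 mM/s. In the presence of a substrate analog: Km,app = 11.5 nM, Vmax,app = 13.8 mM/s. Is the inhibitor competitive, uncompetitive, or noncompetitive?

competitive

Km increases (2.80 → 11.5 nM) while Vmax is unchanged — the hallmark of competitive inhibition.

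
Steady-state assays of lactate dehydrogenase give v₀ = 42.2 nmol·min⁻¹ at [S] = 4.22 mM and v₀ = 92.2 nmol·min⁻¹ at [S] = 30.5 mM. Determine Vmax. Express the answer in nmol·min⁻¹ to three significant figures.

In reciprocal form, 1/v = (Km/Vmax)·(1/[S]) + 1/Vmax. The two points give (1/[S], 1/v) = (0.2370, 0.02370) and (0.03279, 0.01085).
Slope = (0.02370 − 0.01085)/(0.2370 − 0.03279) = 0.06294; intercept = 0.02370 − 0.06294×0.2370 = 0.008782.
Vmax = 1/intercept = 114 nmol·min⁻¹; Km = slope × Vmax = 0.06294 × 114 = 7.17 mM.

114 nmol·min⁻¹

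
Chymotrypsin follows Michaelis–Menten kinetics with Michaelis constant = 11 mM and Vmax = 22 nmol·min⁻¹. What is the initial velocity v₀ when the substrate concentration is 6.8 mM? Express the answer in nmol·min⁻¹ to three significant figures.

[S]/(Km+[S]) = 6.8/17.80 = 0.3820, the fractional saturation.
v = 0.3820 × Vmax = 0.3820 × 22 = 8.40 nmol·min⁻¹.

8.40 nmol·min⁻¹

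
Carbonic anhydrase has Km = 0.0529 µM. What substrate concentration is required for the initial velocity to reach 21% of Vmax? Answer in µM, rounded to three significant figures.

0.0141 µM

v/Vmax = [S]/(Km+[S]) = 0.21, so [S] = Km·0.21/(1 − 0.21) = 0.0529 × 0.2658.
[S] = 0.0141 µM.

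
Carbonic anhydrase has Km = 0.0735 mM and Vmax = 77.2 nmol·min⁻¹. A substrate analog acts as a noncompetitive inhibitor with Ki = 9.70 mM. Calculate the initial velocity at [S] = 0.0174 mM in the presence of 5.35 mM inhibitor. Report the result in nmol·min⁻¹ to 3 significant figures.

9.52 nmol·min⁻¹

α = 1 + [I]/Ki = 1 + 5.35/9.70 = 1.552.
For a noncompetitive inhibitor, Vmax is reduced to Vmax/α while Km is unchanged: Km,app = 0.0735 mM, Vmax,app = 49.8 nmol·min⁻¹.
v = Vmax,app·[S]/(Km,app + [S]) = 49.8 × 0.0174/(0.0735 + 0.0174) = 9.52 nmol·min⁻¹.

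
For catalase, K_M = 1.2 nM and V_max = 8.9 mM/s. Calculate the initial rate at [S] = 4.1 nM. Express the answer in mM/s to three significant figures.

v = Vmax·[S]/(Km + [S]) = 8.9 × 4.1 / (1.2 + 4.1)
  = 36.49 / 5.300 = 6.88 mM/s.

6.88 mM/s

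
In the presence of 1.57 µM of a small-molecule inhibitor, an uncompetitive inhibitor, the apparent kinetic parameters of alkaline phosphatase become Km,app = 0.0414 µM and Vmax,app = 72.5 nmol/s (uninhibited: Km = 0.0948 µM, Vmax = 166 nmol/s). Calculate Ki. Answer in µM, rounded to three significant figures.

Uncompetitive: Vmax,app = Vmax/α (and Km,app = Km/α) with α = 1 + [I]/Ki.
α = Vmax/Vmax,app = 166/72.5 = 2.290.
Ki = [I]/(α − 1) = 1.57/1.290 = 1.22 µM.

1.22 µM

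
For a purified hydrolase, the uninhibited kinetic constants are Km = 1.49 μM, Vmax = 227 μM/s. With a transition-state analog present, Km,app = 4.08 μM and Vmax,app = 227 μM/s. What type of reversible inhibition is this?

Km increases (1.49 → 4.08 μM) while Vmax is unchanged — the hallmark of competitive inhibition.

competitive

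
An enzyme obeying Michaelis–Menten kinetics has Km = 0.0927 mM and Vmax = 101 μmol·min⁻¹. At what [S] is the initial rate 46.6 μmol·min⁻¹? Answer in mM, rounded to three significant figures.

The required fractional saturation is v/Vmax = 46.6/101 = 0.4614.
Then [S]/(Km+[S]) = 0.4614 ⇒ [S] = 0.0927 × 0.4614/(1 − 0.4614) = 0.0794 mM.

0.0794 mM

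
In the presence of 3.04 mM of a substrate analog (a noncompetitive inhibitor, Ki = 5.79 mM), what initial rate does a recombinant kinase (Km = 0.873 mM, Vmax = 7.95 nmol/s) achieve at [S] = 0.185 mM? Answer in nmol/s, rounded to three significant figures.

0.912 nmol/s

With α = 1 + [I]/Ki = 1 + 3.04/5.79 = 1.525, the noncompetitive rate law is v = (Vmax/α)·[S] / (Km + [S]).
v = (7.95/1.525)×0.185 / (0.873 + 0.185) = 0.9644/1.058 = 0.912 nmol/s.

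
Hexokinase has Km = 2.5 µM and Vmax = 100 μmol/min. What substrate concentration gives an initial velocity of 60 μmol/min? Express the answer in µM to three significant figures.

3.75 µM

Rearranging v = Vmax[S]/(Km+[S]) gives [S] = Km·v/(Vmax − v).
[S] = 2.5 × 60 / (100 − 60) = 150.0/40.00 = 3.75 µM.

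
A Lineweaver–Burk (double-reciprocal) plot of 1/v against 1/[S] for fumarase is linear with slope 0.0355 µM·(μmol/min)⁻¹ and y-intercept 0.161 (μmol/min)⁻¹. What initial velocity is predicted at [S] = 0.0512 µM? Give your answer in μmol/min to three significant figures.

1.17 μmol/min

The y-intercept is 1/Vmax, so Vmax = 1/0.161 = 6.21 μmol/min.
The slope is Km/Vmax, so Km = 0.0355 × 6.21 = 0.220 µM.
Then v = 6.21 × 0.0512/(0.220 + 0.0512) = 1.17 μmol/min.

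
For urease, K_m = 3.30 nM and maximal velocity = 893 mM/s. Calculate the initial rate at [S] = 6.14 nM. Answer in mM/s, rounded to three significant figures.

581 mM/s

v = Vmax·[S]/(Km + [S]) = 893 × 6.14 / (3.30 + 6.14)
  = 5483 / 9.440 = 581 mM/s.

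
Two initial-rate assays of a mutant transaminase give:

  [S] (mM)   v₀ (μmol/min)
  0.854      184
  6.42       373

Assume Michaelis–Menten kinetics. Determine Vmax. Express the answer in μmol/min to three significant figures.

From v = Vmax[S]/(Km+[S]), each point gives Vmax = v(Km+[S])/[S].
Equating: 184(Km+0.854)/0.854 = 373(Km+6.42)/6.42.
215.5·Km + 184 = 58.10·Km + 373, so (215.5 − 58.10)·Km = 373 − 184.
Km = 189.0/157.4 = 1.20 mM; then Vmax = 184(1.20+0.854)/0.854 = 443 μmol/min.

443 μmol/min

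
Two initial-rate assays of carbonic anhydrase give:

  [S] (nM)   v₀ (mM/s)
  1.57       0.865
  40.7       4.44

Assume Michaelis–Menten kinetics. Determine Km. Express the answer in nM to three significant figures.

8.09 nM

From v = Vmax[S]/(Km+[S]), each point gives Vmax = v(Km+[S])/[S].
Equating: 0.865(Km+1.57)/1.57 = 4.44(Km+40.7)/40.7.
0.5510·Km + 0.865 = 0.1091·Km + 4.44, so (0.5510 − 0.1091)·Km = 4.44 − 0.865.
Km = 3.575/0.4419 = 8.09 nM; then Vmax = 0.865(8.09+1.57)/1.57 = 5.32 mM/s.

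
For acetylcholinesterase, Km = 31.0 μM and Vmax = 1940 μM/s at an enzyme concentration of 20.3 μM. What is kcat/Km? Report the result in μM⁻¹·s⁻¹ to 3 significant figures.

3.08 μM⁻¹·s⁻¹

kcat = Vmax/[E]total = 1940/20.3 = 95.6 s⁻¹.
kcat/Km = 95.6/31.0 = 3.08 μM⁻¹·s⁻¹.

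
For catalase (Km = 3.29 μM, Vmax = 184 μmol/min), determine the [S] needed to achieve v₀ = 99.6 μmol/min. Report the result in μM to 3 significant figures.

The required fractional saturation is v/Vmax = 99.6/184 = 0.5413.
Then [S]/(Km+[S]) = 0.5413 ⇒ [S] = 3.29 × 0.5413/(1 − 0.5413) = 3.88 μM.

3.88 μM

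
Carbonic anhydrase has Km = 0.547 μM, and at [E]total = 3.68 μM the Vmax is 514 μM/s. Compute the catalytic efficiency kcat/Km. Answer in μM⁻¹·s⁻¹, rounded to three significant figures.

255 μM⁻¹·s⁻¹

kcat = Vmax/[E]total = 514/3.68 = 140 s⁻¹.
kcat/Km = 140/0.547 = 255 μM⁻¹·s⁻¹.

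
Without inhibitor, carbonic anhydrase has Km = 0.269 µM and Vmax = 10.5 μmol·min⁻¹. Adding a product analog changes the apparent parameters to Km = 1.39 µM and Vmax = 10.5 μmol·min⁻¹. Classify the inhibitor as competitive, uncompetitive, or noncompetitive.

competitive

Km increases (0.269 → 1.39 µM) while Vmax is unchanged — the hallmark of competitive inhibition.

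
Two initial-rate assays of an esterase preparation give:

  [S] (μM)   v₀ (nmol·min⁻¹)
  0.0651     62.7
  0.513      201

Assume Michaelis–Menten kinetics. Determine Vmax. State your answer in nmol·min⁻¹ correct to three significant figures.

In reciprocal form, 1/v = (Km/Vmax)·(1/[S]) + 1/Vmax. The two points give (1/[S], 1/v) = (15.36, 0.01595) and (1.949, 0.004975).
Slope = (0.01595 − 0.004975)/(15.36 − 1.949) = 0.0008182; intercept = 0.01595 − 0.0008182×15.36 = 0.003380.
Vmax = 1/intercept = 296 nmol·min⁻¹; Km = slope × Vmax = 0.0008182 × 296 = 0.242 μM.

296 nmol·min⁻¹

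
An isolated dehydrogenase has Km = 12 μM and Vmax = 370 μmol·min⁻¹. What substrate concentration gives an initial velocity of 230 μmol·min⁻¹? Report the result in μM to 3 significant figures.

19.7 μM

The required fractional saturation is v/Vmax = 230/370 = 0.6216.
Then [S]/(Km+[S]) = 0.6216 ⇒ [S] = 12 × 0.6216/(1 − 0.6216) = 19.7 μM.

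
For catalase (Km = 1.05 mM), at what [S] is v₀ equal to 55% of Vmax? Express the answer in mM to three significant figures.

1.28 mM

v/Vmax = [S]/(Km+[S]) = 0.55, so [S] = Km·0.55/(1 − 0.55) = 1.05 × 1.222.
[S] = 1.28 mM.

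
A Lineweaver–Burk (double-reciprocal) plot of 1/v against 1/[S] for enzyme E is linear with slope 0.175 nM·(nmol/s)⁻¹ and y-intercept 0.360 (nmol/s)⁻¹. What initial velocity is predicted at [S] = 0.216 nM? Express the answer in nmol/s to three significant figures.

The y-intercept is 1/Vmax, so Vmax = 1/0.360 = 2.78 nmol/s.
The slope is Km/Vmax, so Km = 0.175 × 2.78 = 0.486 nM.
Then v = 2.78 × 0.216/(0.486 + 0.216) = 0.855 nmol/s.

0.855 nmol/s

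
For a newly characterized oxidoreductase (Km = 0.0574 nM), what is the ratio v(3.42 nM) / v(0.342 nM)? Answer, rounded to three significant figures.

1.15

Since Vmax cancels, v₂/v₁ = [S]₂(Km+[S]₁) / [S]₁(Km+[S]₂).
= 3.42×(0.0574+0.342) / (0.342×(0.0574+3.42)) = 1.366/1.189 = 1.15.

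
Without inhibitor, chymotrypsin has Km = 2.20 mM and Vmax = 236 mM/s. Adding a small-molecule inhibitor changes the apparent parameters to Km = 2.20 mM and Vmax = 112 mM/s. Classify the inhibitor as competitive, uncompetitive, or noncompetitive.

noncompetitive

Vmax decreases (236 → 112 mM/s) while Km is unchanged — pure noncompetitive inhibition.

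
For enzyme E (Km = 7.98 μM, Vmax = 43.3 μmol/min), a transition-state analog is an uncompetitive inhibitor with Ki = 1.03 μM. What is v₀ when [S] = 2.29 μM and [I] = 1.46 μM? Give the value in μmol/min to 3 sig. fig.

7.34 μmol/min

With α = 1 + [I]/Ki = 1 + 1.46/1.03 = 2.417, the uncompetitive rate law is v = (Vmax/α)·[S] / (Km/α + [S]).
v = (43.3/2.417)×2.29 / (7.98/2.417 + 2.29) = 41.02/5.591 = 7.34 μmol/min.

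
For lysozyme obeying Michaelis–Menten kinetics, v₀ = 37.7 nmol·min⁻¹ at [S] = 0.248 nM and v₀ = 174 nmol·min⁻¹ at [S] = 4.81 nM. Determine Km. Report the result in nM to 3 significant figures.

From v = Vmax[S]/(Km+[S]), each point gives Vmax = v(Km+[S])/[S].
Equating: 37.7(Km+0.248)/0.248 = 174(Km+4.81)/4.81.
152.0·Km + 37.7 = 36.17·Km + 174, so (152.0 − 36.17)·Km = 174 − 37.7.
Km = 136.3/115.8 = 1.18 nM; then Vmax = 37.7(1.18+0.248)/0.248 = 217 nmol·min⁻¹.

1.18 nM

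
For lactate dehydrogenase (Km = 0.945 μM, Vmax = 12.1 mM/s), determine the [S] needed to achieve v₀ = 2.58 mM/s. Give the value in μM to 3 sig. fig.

Rearranging v = Vmax[S]/(Km+[S]) gives [S] = Km·v/(Vmax − v).
[S] = 0.945 × 2.58 / (12.1 − 2.58) = 2.438/9.520 = 0.256 μM.

0.256 μM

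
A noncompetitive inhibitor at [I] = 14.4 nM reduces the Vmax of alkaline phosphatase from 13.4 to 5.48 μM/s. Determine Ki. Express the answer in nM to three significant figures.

Noncompetitive: Vmax,app = Vmax/α with α = 1 + [I]/Ki.
α = Vmax/Vmax,app = 13.4/5.48 = 2.445.
Since α = 1 + [I]/Ki, [I]/Ki = 2.445 − 1 = 1.445 and Ki = 14.4/1.445 = 9.96 nM.

9.96 nM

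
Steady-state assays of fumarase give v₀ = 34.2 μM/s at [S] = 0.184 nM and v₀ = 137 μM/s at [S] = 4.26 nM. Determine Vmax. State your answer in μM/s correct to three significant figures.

159 μM/s

From v = Vmax[S]/(Km+[S]), each point gives Vmax = v(Km+[S])/[S].
Equating: 34.2(Km+0.184)/0.184 = 137(Km+4.26)/4.26.
185.9·Km + 34.2 = 32.16·Km + 137, so (185.9 − 32.16)·Km = 137 − 34.2.
Km = 102.8/153.7 = 0.669 nM; then Vmax = 34.2(0.669+0.184)/0.184 = 159 μM/s.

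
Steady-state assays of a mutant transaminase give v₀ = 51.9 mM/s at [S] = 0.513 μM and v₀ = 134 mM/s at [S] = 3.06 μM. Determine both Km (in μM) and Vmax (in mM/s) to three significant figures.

Km = 1.43 μM; Vmax = 197 mM/s

In reciprocal form, 1/v = (Km/Vmax)·(1/[S]) + 1/Vmax. The two points give (1/[S], 1/v) = (1.949, 0.01927) and (0.3268, 0.007463).
Slope = (0.01927 − 0.007463)/(1.949 − 0.3268) = 0.007276; intercept = 0.01927 − 0.007276×1.949 = 0.005085.
Vmax = 1/intercept = 197 mM/s; Km = slope × Vmax = 0.007276 × 197 = 1.43 μM.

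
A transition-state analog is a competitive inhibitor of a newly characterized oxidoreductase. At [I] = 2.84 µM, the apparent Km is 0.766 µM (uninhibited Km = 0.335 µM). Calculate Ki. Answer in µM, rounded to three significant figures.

Competitive: Km,app = α·Km with α = 1 + [I]/Ki.
α = Km,app/Km = 0.766/0.335 = 2.287.
Since α = 1 + [I]/Ki, [I]/Ki = 2.287 − 1 = 1.287 and Ki = 2.84/1.287 = 2.21 µM.

2.21 µM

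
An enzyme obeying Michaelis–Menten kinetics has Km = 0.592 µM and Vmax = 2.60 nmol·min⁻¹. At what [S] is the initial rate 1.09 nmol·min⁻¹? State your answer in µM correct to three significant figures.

The required fractional saturation is v/Vmax = 1.09/2.60 = 0.4192.
Then [S]/(Km+[S]) = 0.4192 ⇒ [S] = 0.592 × 0.4192/(1 − 0.4192) = 0.427 µM.

0.427 µM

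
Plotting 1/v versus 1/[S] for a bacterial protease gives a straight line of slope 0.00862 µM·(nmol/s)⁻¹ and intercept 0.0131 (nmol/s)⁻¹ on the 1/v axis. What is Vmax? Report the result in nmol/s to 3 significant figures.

76.3 nmol/s

The y-intercept of a Lineweaver–Burk plot equals 1/Vmax, so Vmax = 1/0.0131 = 76.3 nmol/s.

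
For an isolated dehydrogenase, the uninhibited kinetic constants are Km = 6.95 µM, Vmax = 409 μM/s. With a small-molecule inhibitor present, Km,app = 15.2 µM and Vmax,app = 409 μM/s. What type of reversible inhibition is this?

competitive

Km increases (6.95 → 15.2 µM) while Vmax is unchanged — the hallmark of competitive inhibition.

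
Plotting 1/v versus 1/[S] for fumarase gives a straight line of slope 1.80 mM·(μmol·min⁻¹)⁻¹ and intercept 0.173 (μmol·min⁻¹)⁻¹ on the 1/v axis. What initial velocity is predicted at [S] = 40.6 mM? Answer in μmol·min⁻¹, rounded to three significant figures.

The y-intercept is 1/Vmax, so Vmax = 1/0.173 = 5.78 μmol·min⁻¹.
The slope is Km/Vmax, so Km = 1.80 × 5.78 = 10.4 mM.
Then v = 5.78 × 40.6/(10.4 + 40.6) = 4.60 μmol·min⁻¹.

4.60 μmol·min⁻¹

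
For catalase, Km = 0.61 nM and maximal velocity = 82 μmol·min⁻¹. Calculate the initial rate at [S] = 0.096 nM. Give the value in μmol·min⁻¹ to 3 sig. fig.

v = Vmax·[S]/(Km + [S]) = 82 × 0.096 / (0.61 + 0.096)
  = 7.872 / 0.7060 = 11.2 μmol·min⁻¹.

11.2 μmol·min⁻¹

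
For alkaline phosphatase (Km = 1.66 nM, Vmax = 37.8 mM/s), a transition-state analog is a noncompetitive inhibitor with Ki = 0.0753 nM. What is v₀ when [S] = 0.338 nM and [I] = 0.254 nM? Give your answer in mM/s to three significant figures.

1.46 mM/s

With α = 1 + [I]/Ki = 1 + 0.254/0.0753 = 4.373, the noncompetitive rate law is v = (Vmax/α)·[S] / (Km + [S]).
v = (37.8/4.373)×0.338 / (1.66 + 0.338) = 2.922/1.998 = 1.46 mM/s.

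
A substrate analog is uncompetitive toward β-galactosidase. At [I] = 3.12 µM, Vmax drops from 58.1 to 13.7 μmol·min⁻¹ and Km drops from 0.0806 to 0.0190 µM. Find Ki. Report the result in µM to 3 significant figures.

0.963 µM

Uncompetitive: Vmax,app = Vmax/α (and Km,app = Km/α) with α = 1 + [I]/Ki.
α = Vmax/Vmax,app = 58.1/13.7 = 4.241.
Ki = [I]/(α − 1) = 3.12/3.241 = 0.963 µM.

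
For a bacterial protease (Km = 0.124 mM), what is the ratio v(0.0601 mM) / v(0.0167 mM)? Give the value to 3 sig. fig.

2.75

The fractional saturations are [S]/(Km+[S]) = 0.0167/0.1407 = 0.1187 and 0.0601/0.1841 = 0.3265.
v₂/v₁ is just their ratio: 0.3265/0.1187 = 2.75.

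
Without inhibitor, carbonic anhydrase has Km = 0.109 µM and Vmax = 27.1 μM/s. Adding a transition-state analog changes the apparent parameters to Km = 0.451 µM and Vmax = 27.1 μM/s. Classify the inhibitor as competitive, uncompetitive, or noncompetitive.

competitive

Km increases (0.109 → 0.451 µM) while Vmax is unchanged — the hallmark of competitive inhibition.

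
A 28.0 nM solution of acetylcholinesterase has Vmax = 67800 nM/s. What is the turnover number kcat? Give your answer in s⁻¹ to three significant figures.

kcat = Vmax/[E]total = 67800 nM/s / 28.0 nM = 2420 s⁻¹.

2420 s⁻¹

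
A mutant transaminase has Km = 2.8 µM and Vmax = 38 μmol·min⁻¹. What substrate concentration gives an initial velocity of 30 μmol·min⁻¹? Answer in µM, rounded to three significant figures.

10.5 µM

The required fractional saturation is v/Vmax = 30/38 = 0.7895.
Then [S]/(Km+[S]) = 0.7895 ⇒ [S] = 2.8 × 0.7895/(1 − 0.7895) = 10.5 µM.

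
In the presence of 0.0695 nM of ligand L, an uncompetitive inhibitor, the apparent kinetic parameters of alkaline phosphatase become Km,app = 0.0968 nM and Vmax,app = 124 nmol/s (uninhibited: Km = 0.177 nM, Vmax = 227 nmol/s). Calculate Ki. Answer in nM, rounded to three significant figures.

Uncompetitive: Vmax,app = Vmax/α (and Km,app = Km/α) with α = 1 + [I]/Ki.
α = Vmax/Vmax,app = 227/124 = 1.831.
Since α = 1 + [I]/Ki, [I]/Ki = 1.831 − 1 = 0.8306 and Ki = 0.0695/0.8306 = 0.0837 nM.

0.0837 nM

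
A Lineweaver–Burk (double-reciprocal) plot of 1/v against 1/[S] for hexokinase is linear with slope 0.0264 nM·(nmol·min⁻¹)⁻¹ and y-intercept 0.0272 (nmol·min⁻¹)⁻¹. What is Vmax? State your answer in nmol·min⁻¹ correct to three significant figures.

36.8 nmol·min⁻¹

The y-intercept of a Lineweaver–Burk plot equals 1/Vmax, so Vmax = 1/0.0272 = 36.8 nmol·min⁻¹.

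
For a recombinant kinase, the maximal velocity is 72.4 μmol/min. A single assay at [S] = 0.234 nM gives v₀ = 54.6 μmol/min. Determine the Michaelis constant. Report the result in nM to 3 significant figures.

From v = Vmax[S]/(Km+[S]), Km = [S](Vmax − v)/v.
Km = 0.234 × (72.4 − 54.6) / 54.6 = 4.165/54.6 = 0.0763 nM.

0.0763 nM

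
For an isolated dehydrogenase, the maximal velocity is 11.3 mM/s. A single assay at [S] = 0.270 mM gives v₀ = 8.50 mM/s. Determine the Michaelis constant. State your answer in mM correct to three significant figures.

0.0889 mM

From v = Vmax[S]/(Km+[S]), Km = [S](Vmax − v)/v.
Km = 0.270 × (11.3 − 8.50) / 8.50 = 0.7560/8.50 = 0.0889 mM.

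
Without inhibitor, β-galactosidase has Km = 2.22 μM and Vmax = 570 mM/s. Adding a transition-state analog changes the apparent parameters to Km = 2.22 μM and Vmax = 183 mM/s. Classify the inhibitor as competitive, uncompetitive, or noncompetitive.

Vmax decreases (570 → 183 mM/s) while Km is unchanged — pure noncompetitive inhibition.

noncompetitive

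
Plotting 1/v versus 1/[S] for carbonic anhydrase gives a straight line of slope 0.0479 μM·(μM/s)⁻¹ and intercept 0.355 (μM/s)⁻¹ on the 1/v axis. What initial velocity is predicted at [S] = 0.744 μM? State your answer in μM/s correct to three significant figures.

The y-intercept is 1/Vmax, so Vmax = 1/0.355 = 2.82 μM/s.
The slope is Km/Vmax, so Km = 0.0479 × 2.82 = 0.135 μM.
Then v = 2.82 × 0.744/(0.135 + 0.744) = 2.38 μM/s.

2.38 μM/s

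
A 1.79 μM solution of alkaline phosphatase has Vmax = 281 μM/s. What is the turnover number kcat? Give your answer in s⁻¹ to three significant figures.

kcat = Vmax/[E]total = 281 μM/s / 1.79 μM = 157 s⁻¹.

157 s⁻¹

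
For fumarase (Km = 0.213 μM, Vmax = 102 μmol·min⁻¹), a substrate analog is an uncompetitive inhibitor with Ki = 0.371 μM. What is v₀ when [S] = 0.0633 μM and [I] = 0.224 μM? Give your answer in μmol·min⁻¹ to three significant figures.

20.5 μmol·min⁻¹

With α = 1 + [I]/Ki = 1 + 0.224/0.371 = 1.604, the uncompetitive rate law is v = (Vmax/α)·[S] / (Km/α + [S]).
v = (102/1.604)×0.0633 / (0.213/1.604 + 0.0633) = 4.026/0.1961 = 20.5 μmol·min⁻¹.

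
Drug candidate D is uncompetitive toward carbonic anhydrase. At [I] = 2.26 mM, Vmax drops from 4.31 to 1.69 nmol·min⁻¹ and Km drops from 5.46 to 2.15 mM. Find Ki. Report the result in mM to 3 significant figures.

Uncompetitive: Vmax,app = Vmax/α (and Km,app = Km/α) with α = 1 + [I]/Ki.
α = Vmax/Vmax,app = 4.31/1.69 = 2.550.
Since α = 1 + [I]/Ki, [I]/Ki = 2.550 − 1 = 1.550 and Ki = 2.26/1.550 = 1.46 mM.

1.46 mM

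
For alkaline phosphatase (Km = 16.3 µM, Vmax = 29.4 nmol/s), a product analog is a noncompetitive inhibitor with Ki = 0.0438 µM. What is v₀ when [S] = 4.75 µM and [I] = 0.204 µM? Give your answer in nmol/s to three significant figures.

1.17 nmol/s

α = 1 + [I]/Ki = 1 + 0.204/0.0438 = 5.658.
For a noncompetitive inhibitor, Vmax is reduced to Vmax/α while Km is unchanged: Km,app = 16.3 µM, Vmax,app = 5.20 nmol/s.
v = Vmax,app·[S]/(Km,app + [S]) = 5.20 × 4.75/(16.3 + 4.75) = 1.17 nmol/s.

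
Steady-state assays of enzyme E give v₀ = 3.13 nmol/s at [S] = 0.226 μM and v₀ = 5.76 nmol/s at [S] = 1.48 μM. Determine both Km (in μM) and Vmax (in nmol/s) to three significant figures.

From v = Vmax[S]/(Km+[S]), each point gives Vmax = v(Km+[S])/[S].
Equating: 3.13(Km+0.226)/0.226 = 5.76(Km+1.48)/1.48.
13.85·Km + 3.13 = 3.892·Km + 5.76, so (13.85 − 3.892)·Km = 5.76 − 3.13.
Km = 2.630/9.958 = 0.264 μM; then Vmax = 3.13(0.264+0.226)/0.226 = 6.79 nmol/s.

Km = 0.264 μM; Vmax = 6.79 nmol/s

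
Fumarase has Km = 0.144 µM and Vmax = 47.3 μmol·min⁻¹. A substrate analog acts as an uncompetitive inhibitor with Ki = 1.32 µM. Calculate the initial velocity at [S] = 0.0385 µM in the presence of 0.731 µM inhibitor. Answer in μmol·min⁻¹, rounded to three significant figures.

8.93 μmol·min⁻¹

With α = 1 + [I]/Ki = 1 + 0.731/1.32 = 1.554, the uncompetitive rate law is v = (Vmax/α)·[S] / (Km/α + [S]).
v = (47.3/1.554)×0.0385 / (0.144/1.554 + 0.0385) = 1.172/0.1312 = 8.93 μmol·min⁻¹.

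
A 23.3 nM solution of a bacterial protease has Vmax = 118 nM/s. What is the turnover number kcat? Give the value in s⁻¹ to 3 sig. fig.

5.06 s⁻¹

kcat = Vmax/[E]total = 118 nM/s / 23.3 nM = 5.06 s⁻¹.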